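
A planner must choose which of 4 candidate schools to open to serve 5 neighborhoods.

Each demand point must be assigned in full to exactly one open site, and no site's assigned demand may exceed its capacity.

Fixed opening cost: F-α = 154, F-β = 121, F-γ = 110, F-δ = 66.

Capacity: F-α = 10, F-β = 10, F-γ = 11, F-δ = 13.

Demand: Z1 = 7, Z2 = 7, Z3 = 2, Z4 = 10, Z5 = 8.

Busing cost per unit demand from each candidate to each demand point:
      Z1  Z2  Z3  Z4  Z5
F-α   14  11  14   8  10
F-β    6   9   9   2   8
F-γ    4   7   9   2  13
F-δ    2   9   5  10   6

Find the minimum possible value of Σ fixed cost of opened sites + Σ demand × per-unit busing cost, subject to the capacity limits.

Open {F-α, F-β, F-γ, F-δ}; cheapest assignment that respects the capacities:
  F-α (cap 10, load 8): Z5 — cost 8×10 = 80
  F-β (cap 10, load 10): Z4 — cost 10×2 = 20
  F-γ (cap 11, load 7): Z2 — cost 7×7 = 49
  F-δ (cap 13, load 9): Z1, Z3 — cost 7×2 + 2×5 = 24
  Shipping 173, fixed 451 → total 624.
  Any other capacity-feasible assignment to {F-α, F-β, F-γ, F-δ} ships for at least 173.
Total demand is 34; every other set of sites either has combined capacity below 34 or cannot fit the demands without splitting one across sites, so {F-α, F-β, F-γ, F-δ} is the only feasible choice of open sites. Minimum: 624.

624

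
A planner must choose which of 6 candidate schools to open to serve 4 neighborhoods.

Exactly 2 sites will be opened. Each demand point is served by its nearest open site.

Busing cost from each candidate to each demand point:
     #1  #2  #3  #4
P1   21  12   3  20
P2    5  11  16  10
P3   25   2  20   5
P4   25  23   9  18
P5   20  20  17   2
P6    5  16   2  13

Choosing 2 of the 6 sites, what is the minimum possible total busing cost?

Open {P3, P6}.
  #1→P6 5, #2→P3 2, #3→P6 2, #4→P3 5  ⇒ total 14.
Compare {P5, P6}: total 25.
Compare {P2, P3}: total 28.
No size-2 selection does better; minimum is 14.

14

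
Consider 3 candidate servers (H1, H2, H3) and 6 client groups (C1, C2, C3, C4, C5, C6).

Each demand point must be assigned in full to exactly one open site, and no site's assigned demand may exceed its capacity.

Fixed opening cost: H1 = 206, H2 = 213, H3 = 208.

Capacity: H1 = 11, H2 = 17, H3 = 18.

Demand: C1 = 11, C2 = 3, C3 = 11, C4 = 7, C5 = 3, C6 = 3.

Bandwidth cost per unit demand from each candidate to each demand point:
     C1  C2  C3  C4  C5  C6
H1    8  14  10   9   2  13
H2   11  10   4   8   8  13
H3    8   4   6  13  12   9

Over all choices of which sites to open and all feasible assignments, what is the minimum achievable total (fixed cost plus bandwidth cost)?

867

Open {H1, H2, H3}; cheapest assignment that respects the capacities:
  H1 (cap 11, load 10): C4, C5 — cost 7×9 + 3×2 = 69
  H2 (cap 17, load 11): C3 — cost 11×4 = 44
  H3 (cap 18, load 17): C1, C2, C6 — cost 11×8 + 3×4 + 3×9 = 127
  Shipping 240, fixed 627 → total 867.
  Any other capacity-feasible assignment to {H1, H2, H3} ships for at least 240.
Total demand is 38 and no other set of sites has combined capacity ≥ 38, so {H1, H2, H3} is the only feasible choice of open sites. Minimum: 867.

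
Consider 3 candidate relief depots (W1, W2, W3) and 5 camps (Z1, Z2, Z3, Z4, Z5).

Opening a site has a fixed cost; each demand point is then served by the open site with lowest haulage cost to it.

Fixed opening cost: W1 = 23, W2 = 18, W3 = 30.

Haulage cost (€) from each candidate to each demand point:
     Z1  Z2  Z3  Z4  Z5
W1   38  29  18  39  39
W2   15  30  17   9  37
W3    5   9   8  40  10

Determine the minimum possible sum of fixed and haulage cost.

Open {W2, W3}: assign each demand point to its cheapest open site.
  Z1→W3 5, Z2→W3 9, Z3→W3 8, Z4→W2 9, Z5→W3 10
  haulage cost 41, fixed 48 → total 89.
Compare {W3}: haulage cost 72 + fixed 30 = 102.
Compare {W1, W2, W3}: haulage cost 41 + fixed 71 = 112.
Compare {W1, W3}: haulage cost 71 + fixed 53 = 124.
All other subsets cost ≥ 102. Minimum total cost: 89.

89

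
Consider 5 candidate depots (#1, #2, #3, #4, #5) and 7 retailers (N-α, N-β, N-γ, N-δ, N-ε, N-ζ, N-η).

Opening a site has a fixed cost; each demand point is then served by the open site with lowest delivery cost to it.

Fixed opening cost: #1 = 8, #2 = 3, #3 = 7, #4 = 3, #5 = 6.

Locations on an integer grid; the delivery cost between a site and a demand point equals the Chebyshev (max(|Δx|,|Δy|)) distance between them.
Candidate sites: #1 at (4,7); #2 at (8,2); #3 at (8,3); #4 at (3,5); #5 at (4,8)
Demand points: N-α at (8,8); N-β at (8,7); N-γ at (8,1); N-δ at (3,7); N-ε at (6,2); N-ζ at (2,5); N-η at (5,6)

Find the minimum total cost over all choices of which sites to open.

24

Open {#2, #4}: assign each demand point to its cheapest open site.
  N-α→#4 5, N-β→#2 5, N-γ→#2 1, N-δ→#4 2, N-ε→#2 2, N-ζ→#4 1, N-η→#4 2
  delivery cost 18, fixed 6 → total 24.
Compare {#4}: delivery cost 23 + fixed 3 = 26.
Compare {#1, #2}: delivery cost 15 + fixed 11 = 26.
Compare {#2, #5}: delivery cost 17 + fixed 9 = 26.
All other subsets cost ≥ 26. Minimum total cost: 24.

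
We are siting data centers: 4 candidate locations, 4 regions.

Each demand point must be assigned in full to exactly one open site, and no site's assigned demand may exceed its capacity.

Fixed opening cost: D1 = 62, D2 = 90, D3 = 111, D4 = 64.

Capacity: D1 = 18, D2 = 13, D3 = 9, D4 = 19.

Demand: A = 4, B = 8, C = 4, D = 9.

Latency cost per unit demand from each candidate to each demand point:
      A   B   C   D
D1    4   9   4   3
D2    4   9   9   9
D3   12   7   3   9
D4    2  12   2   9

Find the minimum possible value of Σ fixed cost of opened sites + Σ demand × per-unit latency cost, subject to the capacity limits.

Open {D1, D4}; cheapest assignment that respects the capacities:
  D1 (cap 18, load 17): B, D — cost 8×9 + 9×3 = 99
  D4 (cap 19, load 8): A, C — cost 4×2 + 4×2 = 16
  Shipping 115, fixed 126 → total 241.
  Any other capacity-feasible assignment to {D1, D4} ships for at least 115.
Compare {D1, D2}: its best feasible assignment gives total 283.
Compare {D1, D3}: its best feasible assignment gives total 288.
Every other set of open sites that can feasibly serve all demand totals ≥ 283 even under its best assignment. Minimum: 241.

241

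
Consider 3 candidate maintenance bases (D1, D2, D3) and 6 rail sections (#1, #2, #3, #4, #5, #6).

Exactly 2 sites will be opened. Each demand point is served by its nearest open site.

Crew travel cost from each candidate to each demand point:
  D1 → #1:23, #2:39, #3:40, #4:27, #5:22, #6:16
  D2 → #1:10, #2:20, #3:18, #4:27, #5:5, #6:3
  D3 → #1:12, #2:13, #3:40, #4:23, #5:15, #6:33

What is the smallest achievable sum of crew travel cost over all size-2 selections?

72

Open {D2, D3}.
  #1→D2 10, #2→D3 13, #3→D2 18, #4→D3 23, #5→D2 5, #6→D2 3  ⇒ total 72.
Compare {D1, D2}: total 83.
Compare {D1, D3}: total 119.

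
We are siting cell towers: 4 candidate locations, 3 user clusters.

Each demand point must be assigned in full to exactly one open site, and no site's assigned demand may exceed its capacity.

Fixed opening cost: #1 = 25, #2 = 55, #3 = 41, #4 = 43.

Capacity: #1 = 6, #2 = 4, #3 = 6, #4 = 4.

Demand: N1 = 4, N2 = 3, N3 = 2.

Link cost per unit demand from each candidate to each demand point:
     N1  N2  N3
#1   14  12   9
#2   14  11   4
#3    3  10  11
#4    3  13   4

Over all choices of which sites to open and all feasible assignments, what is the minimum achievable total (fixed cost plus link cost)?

132

Open {#1, #3}; cheapest assignment that respects the capacities:
  #1 (cap 6, load 5): N2, N3 — cost 3×12 + 2×9 = 54
  #3 (cap 6, load 4): N1 — cost 4×3 = 12
  Shipping 66, fixed 66 → total 132.
  Any other capacity-feasible assignment to {#1, #3} ships for at least 66.
Compare {#1, #4}: its best feasible assignment gives total 134.
Compare {#3, #4}: its best feasible assignment gives total 148.
Every other set of open sites that can feasibly serve all demand totals ≥ 134 even under its best assignment. Minimum: 132.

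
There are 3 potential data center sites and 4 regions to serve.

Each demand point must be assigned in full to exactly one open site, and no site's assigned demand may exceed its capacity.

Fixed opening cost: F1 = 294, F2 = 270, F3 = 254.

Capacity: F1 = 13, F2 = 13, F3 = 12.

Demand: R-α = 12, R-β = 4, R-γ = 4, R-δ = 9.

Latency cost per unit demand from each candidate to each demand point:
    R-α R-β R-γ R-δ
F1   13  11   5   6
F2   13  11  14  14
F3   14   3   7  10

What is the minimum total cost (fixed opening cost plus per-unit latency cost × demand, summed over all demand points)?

Open {F1, F2, F3}; cheapest assignment that respects the capacities:
  F1 (cap 13, load 13): R-γ, R-δ — cost 4×5 + 9×6 = 74
  F2 (cap 13, load 12): R-α — cost 12×13 = 156
  F3 (cap 12, load 4): R-β — cost 4×3 = 12
  Shipping 242, fixed 818 → total 1060.
  Any other capacity-feasible assignment to {F1, F2, F3} ships for at least 242.
Total demand is 29 and no other set of sites has combined capacity ≥ 29, so {F1, F2, F3} is the only feasible choice of open sites. Minimum: 1060.

1060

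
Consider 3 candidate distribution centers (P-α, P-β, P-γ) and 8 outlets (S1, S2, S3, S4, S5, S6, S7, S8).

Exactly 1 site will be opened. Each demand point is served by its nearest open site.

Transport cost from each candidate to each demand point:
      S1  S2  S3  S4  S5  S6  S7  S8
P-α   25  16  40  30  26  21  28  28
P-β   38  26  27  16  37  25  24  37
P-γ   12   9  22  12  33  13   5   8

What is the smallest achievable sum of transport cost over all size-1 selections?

Open {P-γ}.
  S1→P-γ 12, S2→P-γ 9, S3→P-γ 22, S4→P-γ 12, S5→P-γ 33, S6→P-γ 13, S7→P-γ 5, S8→P-γ 8  ⇒ total 114.
Compare {P-α}: total 214.
Compare {P-β}: total 230.

114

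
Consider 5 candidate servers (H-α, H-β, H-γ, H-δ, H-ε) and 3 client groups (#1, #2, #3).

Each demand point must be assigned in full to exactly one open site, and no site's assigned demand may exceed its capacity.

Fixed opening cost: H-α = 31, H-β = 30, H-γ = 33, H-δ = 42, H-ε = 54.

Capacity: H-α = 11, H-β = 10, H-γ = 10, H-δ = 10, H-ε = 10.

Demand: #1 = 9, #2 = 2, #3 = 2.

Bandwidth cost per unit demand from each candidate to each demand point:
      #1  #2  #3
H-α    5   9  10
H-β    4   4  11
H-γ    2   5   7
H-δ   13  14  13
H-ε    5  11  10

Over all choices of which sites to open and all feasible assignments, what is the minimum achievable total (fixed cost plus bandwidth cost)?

111

Open {H-β, H-γ}; cheapest assignment that respects the capacities:
  H-β (cap 10, load 4): #2, #3 — cost 2×4 + 2×11 = 30
  H-γ (cap 10, load 9): #1 — cost 9×2 = 18
  Shipping 48, fixed 63 → total 111.
  Any other capacity-feasible assignment to {H-β, H-γ} ships for at least 48.
Compare {H-α, H-γ}: its best feasible assignment gives total 120.
Compare {H-α, H-β}: its best feasible assignment gives total 134.
Every other set of open sites that can feasibly serve all demand totals ≥ 120 even under its best assignment. Minimum: 111.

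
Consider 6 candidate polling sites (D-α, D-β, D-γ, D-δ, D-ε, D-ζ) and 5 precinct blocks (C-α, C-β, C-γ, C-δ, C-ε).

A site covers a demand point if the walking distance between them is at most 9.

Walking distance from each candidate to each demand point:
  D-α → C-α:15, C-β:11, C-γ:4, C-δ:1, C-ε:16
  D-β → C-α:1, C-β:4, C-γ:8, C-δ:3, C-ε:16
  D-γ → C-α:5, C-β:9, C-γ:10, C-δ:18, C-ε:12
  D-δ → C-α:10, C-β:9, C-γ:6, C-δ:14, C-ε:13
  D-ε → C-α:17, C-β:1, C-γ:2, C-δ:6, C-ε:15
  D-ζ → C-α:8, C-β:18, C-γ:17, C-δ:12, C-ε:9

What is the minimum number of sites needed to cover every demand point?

2

Coverage sets (demand points within 9 of each site):
  D-α: {C-γ, C-δ}
  D-β: {C-α, C-β, C-γ, C-δ}
  D-γ: {C-α, C-β}
  D-δ: {C-β, C-γ}
  D-ε: {C-β, C-γ, C-δ}
  D-ζ: {C-α, C-ε}
No single site covers all 5 demand points.
But {D-β, D-ζ} covers everything, so the minimum is 2.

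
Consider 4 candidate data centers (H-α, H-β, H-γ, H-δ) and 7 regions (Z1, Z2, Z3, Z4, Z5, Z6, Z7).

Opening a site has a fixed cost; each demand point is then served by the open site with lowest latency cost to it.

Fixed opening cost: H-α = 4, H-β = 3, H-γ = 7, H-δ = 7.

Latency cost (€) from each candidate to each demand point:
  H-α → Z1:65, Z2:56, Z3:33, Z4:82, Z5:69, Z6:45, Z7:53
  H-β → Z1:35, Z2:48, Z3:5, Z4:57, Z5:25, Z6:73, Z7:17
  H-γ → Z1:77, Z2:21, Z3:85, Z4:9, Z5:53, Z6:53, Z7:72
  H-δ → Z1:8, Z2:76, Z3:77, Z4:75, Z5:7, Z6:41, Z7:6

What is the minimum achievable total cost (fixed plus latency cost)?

Open {H-β, H-γ, H-δ}: assign each demand point to its cheapest open site.
  Z1→H-δ 8, Z2→H-γ 21, Z3→H-β 5, Z4→H-γ 9, Z5→H-δ 7, Z6→H-δ 41, Z7→H-δ 6
  latency cost 97, fixed 17 → total 114.
Compare {H-α, H-β, H-γ, H-δ}: latency cost 97 + fixed 21 = 118.
Compare {H-α, H-γ, H-δ}: latency cost 125 + fixed 18 = 143.
Compare {H-α, H-β, H-γ}: latency cost 157 + fixed 14 = 171.
All other subsets cost ≥ 118. Minimum total cost: 114.

114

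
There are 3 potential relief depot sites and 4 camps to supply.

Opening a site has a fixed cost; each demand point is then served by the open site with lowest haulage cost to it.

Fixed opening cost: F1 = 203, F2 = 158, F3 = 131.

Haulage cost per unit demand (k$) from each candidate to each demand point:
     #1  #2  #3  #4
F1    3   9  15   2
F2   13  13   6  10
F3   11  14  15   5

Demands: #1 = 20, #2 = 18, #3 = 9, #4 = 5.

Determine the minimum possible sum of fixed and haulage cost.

570

Open {F1}: assign each demand point to its cheapest open site.
  #1→F1 20×3=60, #2→F1 18×9=162, #3→F1 9×15=135, #4→F1 5×2=10
  haulage cost 367, fixed 203 → total 570.
Compare {F1, F2}: haulage cost 286 + fixed 361 = 647.
Compare {F1, F3}: haulage cost 367 + fixed 334 = 701.
Compare {F2}: haulage cost 598 + fixed 158 = 756.
All other subsets cost ≥ 647. Minimum total cost: 570.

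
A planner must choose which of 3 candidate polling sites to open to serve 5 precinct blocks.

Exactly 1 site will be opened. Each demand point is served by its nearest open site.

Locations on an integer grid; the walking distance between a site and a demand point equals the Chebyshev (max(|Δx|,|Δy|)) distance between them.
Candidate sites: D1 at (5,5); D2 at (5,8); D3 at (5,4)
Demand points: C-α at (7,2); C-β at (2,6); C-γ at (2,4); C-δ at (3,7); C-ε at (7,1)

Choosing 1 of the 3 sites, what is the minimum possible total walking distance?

14

Open {D3}.
  C-α→D3 2, C-β→D3 3, C-γ→D3 3, C-δ→D3 3, C-ε→D3 3  ⇒ total 14.
Compare {D1}: total 15.
Compare {D2}: total 22.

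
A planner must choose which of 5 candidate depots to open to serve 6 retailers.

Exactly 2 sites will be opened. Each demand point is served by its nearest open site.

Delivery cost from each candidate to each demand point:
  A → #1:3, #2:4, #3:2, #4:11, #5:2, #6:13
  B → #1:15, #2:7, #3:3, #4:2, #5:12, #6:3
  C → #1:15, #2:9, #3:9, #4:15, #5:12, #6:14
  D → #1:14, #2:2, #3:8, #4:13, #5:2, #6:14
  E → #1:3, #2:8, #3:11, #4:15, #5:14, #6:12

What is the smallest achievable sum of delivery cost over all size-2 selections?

16

Open {A, B}.
  #1→A 3, #2→A 4, #3→A 2, #4→B 2, #5→A 2, #6→B 3  ⇒ total 16.
Compare {B, D}: total 26.
Compare {B, E}: total 30.
No size-2 selection does better; minimum is 16.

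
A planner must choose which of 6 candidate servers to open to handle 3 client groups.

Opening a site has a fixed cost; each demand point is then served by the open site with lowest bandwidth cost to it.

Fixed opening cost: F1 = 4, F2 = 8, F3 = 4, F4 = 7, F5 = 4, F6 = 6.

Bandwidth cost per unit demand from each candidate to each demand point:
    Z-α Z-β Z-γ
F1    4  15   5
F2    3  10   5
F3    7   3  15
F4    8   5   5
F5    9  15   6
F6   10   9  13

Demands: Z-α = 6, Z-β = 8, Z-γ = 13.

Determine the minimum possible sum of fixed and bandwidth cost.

119

Open {F2, F3}: assign each demand point to its cheapest open site.
  Z-α→F2 6×3=18, Z-β→F3 8×3=24, Z-γ→F2 13×5=65
  bandwidth cost 107, fixed 12 → total 119.
Compare {F1, F3}: bandwidth cost 113 + fixed 8 = 121.
Compare {F1, F2, F3}: bandwidth cost 107 + fixed 16 = 123.
Compare {F2, F3, F5}: bandwidth cost 107 + fixed 16 = 123.
All other subsets cost ≥ 121. Minimum total cost: 119.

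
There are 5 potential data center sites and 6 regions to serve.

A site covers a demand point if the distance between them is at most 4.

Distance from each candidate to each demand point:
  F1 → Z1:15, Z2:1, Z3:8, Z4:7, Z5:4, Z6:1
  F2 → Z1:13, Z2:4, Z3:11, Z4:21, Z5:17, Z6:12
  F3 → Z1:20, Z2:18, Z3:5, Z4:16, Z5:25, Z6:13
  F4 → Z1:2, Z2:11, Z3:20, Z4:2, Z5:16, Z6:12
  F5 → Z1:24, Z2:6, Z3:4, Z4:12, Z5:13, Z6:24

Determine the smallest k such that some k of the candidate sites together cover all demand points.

3

Coverage sets (demand points within 4 of each site):
  F1: {Z2, Z5, Z6}
  F2: {Z2}
  F3: {}
  F4: {Z1, Z4}
  F5: {Z3}
No 2 sites suffice: every size-2 union leaves at least one demand point uncovered.
But {F1, F4, F5} covers everything, so the minimum is 3.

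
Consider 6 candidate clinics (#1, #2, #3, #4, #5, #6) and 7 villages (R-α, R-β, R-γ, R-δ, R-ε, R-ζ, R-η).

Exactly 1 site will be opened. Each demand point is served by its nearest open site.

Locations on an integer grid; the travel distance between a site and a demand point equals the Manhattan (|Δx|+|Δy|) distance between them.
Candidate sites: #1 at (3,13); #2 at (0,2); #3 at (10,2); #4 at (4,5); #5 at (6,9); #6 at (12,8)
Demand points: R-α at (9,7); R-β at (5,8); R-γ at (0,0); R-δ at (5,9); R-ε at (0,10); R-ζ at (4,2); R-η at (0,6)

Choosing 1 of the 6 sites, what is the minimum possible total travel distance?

42

Open {#4}.
  R-α→#4 7, R-β→#4 4, R-γ→#4 9, R-δ→#4 5, R-ε→#4 9, R-ζ→#4 3, R-η→#4 5  ⇒ total 42.
Compare {#5}: total 48.
Compare {#2}: total 55.
No size-1 selection does better; minimum is 42.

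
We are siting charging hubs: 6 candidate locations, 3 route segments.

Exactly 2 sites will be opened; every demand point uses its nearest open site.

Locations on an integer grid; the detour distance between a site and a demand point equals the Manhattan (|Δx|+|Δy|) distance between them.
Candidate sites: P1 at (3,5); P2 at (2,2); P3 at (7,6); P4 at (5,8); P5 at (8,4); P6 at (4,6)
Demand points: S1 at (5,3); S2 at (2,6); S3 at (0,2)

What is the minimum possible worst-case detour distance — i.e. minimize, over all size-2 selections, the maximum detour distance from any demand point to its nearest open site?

4

Open {P1, P2}.
  Farthest demand point is S1 at detour distance 4 (to P1); all others are ≤ 4.
With {P2, P3} the worst case is 4.
With {P2, P4} the worst case is 4.
No size-2 selection achieves below 4.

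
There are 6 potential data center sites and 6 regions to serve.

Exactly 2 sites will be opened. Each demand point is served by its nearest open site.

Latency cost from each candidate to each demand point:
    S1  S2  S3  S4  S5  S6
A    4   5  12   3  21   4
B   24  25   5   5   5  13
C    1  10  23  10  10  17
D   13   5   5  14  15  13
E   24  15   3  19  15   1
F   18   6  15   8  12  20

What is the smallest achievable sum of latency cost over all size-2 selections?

26

Open {A, B}.
  S1→A 4, S2→A 5, S3→B 5, S4→A 3, S5→B 5, S6→A 4  ⇒ total 26.
Compare {A, E}: total 31.
Compare {A, C}: total 35.
No size-2 selection does better; minimum is 26.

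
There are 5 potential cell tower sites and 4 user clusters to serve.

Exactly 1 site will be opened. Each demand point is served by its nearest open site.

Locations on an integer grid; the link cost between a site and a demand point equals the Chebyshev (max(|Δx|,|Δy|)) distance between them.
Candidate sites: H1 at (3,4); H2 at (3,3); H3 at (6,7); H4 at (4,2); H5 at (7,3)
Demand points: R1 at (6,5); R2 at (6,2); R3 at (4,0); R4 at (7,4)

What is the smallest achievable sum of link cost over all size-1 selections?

Open {H5}.
  R1→H5 2, R2→H5 1, R3→H5 3, R4→H5 1  ⇒ total 7.
Compare {H4}: total 10.
Compare {H2}: total 13.
No size-1 selection does better; minimum is 7.

7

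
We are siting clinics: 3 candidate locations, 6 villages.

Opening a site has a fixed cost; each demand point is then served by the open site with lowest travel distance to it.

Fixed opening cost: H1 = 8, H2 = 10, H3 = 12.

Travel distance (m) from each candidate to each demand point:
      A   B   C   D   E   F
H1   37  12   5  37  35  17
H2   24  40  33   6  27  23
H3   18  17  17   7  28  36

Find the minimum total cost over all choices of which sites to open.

107

Open {H1, H3}: assign each demand point to its cheapest open site.
  A→H3 18, B→H1 12, C→H1 5, D→H3 7, E→H3 28, F→H1 17
  travel distance 87, fixed 20 → total 107.
Compare {H1, H2}: travel distance 91 + fixed 18 = 109.
Compare {H1, H2, H3}: travel distance 85 + fixed 30 = 115.
Compare {H2, H3}: travel distance 108 + fixed 22 = 130.
All other subsets cost ≥ 109. Minimum total cost: 107.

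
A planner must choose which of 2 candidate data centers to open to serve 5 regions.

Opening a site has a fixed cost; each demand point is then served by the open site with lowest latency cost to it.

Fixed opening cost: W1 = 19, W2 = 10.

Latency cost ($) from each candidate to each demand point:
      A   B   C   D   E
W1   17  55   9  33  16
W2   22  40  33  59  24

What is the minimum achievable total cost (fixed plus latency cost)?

Open {W1, W2}: assign each demand point to its cheapest open site.
  A→W1 17, B→W2 40, C→W1 9, D→W1 33, E→W1 16
  latency cost 115, fixed 29 → total 144.
Compare {W1}: latency cost 130 + fixed 19 = 149.
Compare {W2}: latency cost 178 + fixed 10 = 188.

144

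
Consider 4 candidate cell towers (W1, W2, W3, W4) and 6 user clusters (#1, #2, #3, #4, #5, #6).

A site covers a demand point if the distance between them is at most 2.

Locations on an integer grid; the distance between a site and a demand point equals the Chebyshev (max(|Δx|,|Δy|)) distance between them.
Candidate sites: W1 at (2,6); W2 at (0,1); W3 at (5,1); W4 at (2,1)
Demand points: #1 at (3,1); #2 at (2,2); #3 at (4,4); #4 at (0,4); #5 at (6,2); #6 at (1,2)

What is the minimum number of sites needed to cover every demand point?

3

Coverage sets (demand points within 2 of each site):
  W1: {#3, #4}
  W2: {#2, #6}
  W3: {#1, #5}
  W4: {#1, #2, #6}
No 2 sites suffice: every size-2 union leaves at least one demand point uncovered.
But {W1, W2, W3} covers everything, so the minimum is 3.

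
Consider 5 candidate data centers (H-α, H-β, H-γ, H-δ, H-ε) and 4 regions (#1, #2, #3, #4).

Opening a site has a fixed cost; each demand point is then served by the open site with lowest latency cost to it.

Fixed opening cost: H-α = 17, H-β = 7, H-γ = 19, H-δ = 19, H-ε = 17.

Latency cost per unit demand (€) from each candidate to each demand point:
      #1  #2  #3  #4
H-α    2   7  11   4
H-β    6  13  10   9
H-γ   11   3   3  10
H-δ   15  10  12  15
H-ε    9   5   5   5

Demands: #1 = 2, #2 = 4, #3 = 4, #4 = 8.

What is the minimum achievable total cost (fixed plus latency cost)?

Open {H-α, H-γ}: assign each demand point to its cheapest open site.
  #1→H-α 2×2=4, #2→H-γ 4×3=12, #3→H-γ 4×3=12, #4→H-α 8×4=32
  latency cost 60, fixed 36 → total 96.
Compare {H-α, H-β, H-γ}: latency cost 60 + fixed 43 = 103.
Compare {H-α, H-ε}: latency cost 76 + fixed 34 = 110.
Compare {H-α, H-γ, H-ε}: latency cost 60 + fixed 53 = 113.
All other subsets cost ≥ 103. Minimum total cost: 96.

96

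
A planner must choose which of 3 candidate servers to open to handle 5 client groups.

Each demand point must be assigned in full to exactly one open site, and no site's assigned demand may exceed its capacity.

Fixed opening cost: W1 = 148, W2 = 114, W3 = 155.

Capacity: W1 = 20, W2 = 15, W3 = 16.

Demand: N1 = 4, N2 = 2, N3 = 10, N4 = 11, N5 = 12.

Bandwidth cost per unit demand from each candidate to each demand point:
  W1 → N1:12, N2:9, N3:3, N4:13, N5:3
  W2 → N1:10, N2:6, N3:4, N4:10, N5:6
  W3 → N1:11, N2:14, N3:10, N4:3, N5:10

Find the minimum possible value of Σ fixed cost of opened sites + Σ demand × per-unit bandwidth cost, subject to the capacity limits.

Open {W1, W2, W3}; cheapest assignment that respects the capacities:
  W1 (cap 20, load 12): N5 — cost 12×3 = 36
  W2 (cap 15, load 12): N2, N3 — cost 2×6 + 10×4 = 52
  W3 (cap 16, load 15): N1, N4 — cost 4×11 + 11×3 = 77
  Shipping 165, fixed 417 → total 582.
  Any other capacity-feasible assignment to {W1, W2, W3} ships for at least 165.
Total demand is 39 and no other set of sites has combined capacity ≥ 39, so {W1, W2, W3} is the only feasible choice of open sites. Minimum: 582.

582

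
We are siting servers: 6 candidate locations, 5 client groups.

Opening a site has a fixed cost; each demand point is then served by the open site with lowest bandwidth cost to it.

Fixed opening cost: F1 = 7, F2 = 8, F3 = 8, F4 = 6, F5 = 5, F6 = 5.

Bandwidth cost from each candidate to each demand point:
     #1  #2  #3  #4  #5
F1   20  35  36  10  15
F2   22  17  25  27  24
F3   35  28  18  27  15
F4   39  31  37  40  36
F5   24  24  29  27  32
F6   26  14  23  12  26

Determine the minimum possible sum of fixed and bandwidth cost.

Open {F1, F6}: assign each demand point to its cheapest open site.
  #1→F1 20, #2→F6 14, #3→F6 23, #4→F1 10, #5→F1 15
  bandwidth cost 82, fixed 12 → total 94.
Compare {F1, F3, F6}: bandwidth cost 77 + fixed 20 = 97.
Compare {F3, F6}: bandwidth cost 85 + fixed 13 = 98.
Compare {F1, F5, F6}: bandwidth cost 82 + fixed 17 = 99.
All other subsets cost ≥ 97. Minimum total cost: 94.

94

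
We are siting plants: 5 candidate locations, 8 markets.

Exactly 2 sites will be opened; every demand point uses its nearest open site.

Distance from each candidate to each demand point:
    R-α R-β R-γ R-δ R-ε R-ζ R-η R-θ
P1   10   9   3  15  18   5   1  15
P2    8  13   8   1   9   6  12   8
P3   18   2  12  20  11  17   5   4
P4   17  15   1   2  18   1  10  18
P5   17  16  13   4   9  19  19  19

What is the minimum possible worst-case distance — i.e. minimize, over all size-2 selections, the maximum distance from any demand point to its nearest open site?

Open {P1, P2}.
  Farthest demand point is R-β at distance 9 (to P1); all others are ≤ 9.
With {P2, P3} the worst case is 9.
With {P2, P4} the worst case is 13.
No size-2 selection achieves below 9.

9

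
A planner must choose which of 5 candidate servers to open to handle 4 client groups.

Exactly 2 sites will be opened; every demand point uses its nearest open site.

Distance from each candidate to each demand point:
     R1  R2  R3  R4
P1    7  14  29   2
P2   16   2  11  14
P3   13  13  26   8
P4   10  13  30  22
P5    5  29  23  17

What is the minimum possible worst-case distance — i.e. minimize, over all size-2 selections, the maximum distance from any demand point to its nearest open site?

Open {P1, P2}.
  Farthest demand point is R3 at distance 11 (to P2); all others are ≤ 11.
With {P2, P3} the worst case is 13.
With {P2, P4} the worst case is 14.
No size-2 selection achieves below 11.

11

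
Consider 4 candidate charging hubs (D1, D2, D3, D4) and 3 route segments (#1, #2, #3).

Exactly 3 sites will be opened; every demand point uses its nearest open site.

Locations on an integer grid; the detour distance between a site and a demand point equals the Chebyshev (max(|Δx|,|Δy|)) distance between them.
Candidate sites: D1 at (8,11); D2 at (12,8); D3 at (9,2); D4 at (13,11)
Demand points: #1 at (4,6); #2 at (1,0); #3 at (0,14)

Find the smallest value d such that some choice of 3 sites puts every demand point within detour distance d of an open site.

8

Open {D1, D2, D3}.
  Farthest demand point is #2 at detour distance 8 (to D3); all others are ≤ 8.
With {D1, D3, D4} the worst case is 8.
With {D1, D2, D4} the worst case is 11.
No size-3 selection achieves below 8.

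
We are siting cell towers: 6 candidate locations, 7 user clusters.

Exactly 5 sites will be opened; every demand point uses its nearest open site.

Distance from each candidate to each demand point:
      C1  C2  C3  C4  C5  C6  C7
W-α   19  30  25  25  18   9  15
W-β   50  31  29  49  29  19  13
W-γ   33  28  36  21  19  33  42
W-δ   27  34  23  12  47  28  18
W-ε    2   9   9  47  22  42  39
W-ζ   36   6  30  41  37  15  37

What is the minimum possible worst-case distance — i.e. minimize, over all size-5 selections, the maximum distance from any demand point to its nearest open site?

18

Open {W-α, W-β, W-γ, W-δ, W-ε}.
  Farthest demand point is C5 at distance 18 (to W-α); all others are ≤ 18.
With {W-α, W-β, W-δ, W-ε, W-ζ} the worst case is 18.
With {W-α, W-γ, W-δ, W-ε, W-ζ} the worst case is 18.
No size-5 selection achieves below 18.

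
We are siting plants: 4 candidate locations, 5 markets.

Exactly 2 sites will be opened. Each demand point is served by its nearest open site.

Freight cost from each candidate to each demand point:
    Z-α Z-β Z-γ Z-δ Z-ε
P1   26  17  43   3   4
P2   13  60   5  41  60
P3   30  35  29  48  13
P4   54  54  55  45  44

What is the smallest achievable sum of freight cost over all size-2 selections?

Open {P1, P2}.
  Z-α→P2 13, Z-β→P1 17, Z-γ→P2 5, Z-δ→P1 3, Z-ε→P1 4  ⇒ total 42.
Compare {P1, P3}: total 79.
Compare {P1, P4}: total 93.
No size-2 selection does better; minimum is 42.

42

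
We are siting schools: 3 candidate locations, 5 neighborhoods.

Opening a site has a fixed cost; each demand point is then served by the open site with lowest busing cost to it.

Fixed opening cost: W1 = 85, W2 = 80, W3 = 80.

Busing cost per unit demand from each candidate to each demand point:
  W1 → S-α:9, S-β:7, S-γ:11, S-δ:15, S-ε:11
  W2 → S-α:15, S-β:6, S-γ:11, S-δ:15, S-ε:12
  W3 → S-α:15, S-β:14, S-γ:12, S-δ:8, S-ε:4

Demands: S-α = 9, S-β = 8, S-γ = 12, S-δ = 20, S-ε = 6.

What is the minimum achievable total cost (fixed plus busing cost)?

618

Open {W1, W3}: assign each demand point to its cheapest open site.
  S-α→W1 9×9=81, S-β→W1 8×7=56, S-γ→W1 12×11=132, S-δ→W3 20×8=160, S-ε→W3 6×4=24
  busing cost 453, fixed 165 → total 618.
Compare {W3}: busing cost 575 + fixed 80 = 655.
Compare {W2, W3}: busing cost 499 + fixed 160 = 659.
Compare {W1, W2, W3}: busing cost 445 + fixed 245 = 690.
All other subsets cost ≥ 655. Minimum total cost: 618.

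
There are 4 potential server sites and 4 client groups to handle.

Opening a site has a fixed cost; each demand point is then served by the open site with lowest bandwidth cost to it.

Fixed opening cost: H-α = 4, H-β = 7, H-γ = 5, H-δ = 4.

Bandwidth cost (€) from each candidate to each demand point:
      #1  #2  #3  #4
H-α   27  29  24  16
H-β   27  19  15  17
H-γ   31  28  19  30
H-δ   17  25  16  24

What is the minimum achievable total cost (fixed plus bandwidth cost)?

79

Open {H-β, H-δ}: assign each demand point to its cheapest open site.
  #1→H-δ 17, #2→H-β 19, #3→H-β 15, #4→H-β 17
  bandwidth cost 68, fixed 11 → total 79.
Compare {H-α, H-δ}: bandwidth cost 74 + fixed 8 = 82.
Compare {H-α, H-β, H-δ}: bandwidth cost 67 + fixed 15 = 82.
Compare {H-β, H-γ, H-δ}: bandwidth cost 68 + fixed 16 = 84.
All other subsets cost ≥ 82. Minimum total cost: 79.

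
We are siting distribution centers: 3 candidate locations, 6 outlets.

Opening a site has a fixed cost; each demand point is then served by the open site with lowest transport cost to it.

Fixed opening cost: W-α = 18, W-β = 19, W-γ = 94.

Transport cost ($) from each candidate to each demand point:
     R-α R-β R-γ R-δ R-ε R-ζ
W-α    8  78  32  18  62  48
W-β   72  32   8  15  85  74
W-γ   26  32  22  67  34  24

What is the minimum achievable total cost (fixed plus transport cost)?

210

Open {W-α, W-β}: assign each demand point to its cheapest open site.
  R-α→W-α 8, R-β→W-β 32, R-γ→W-β 8, R-δ→W-β 15, R-ε→W-α 62, R-ζ→W-α 48
  transport cost 173, fixed 37 → total 210.
Compare {W-α, W-γ}: transport cost 138 + fixed 112 = 250.
Compare {W-β, W-γ}: transport cost 139 + fixed 113 = 252.
Compare {W-α, W-β, W-γ}: transport cost 121 + fixed 131 = 252.
All other subsets cost ≥ 250. Minimum total cost: 210.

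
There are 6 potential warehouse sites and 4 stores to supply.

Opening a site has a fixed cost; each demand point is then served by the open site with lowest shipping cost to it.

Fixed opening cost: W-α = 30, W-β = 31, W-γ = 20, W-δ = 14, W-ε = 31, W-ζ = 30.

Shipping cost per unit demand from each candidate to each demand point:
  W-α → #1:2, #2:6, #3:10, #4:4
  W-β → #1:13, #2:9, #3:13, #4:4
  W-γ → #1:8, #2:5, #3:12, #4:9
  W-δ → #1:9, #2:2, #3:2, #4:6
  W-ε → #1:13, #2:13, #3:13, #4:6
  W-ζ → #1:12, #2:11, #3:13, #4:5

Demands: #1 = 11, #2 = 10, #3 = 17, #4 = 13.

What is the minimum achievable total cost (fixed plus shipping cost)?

172

Open {W-α, W-δ}: assign each demand point to its cheapest open site.
  #1→W-α 11×2=22, #2→W-δ 10×2=20, #3→W-δ 17×2=34, #4→W-α 13×4=52
  shipping cost 128, fixed 44 → total 172.
Compare {W-α, W-γ, W-δ}: shipping cost 128 + fixed 64 = 192.
Compare {W-α, W-δ, W-ζ}: shipping cost 128 + fixed 74 = 202.
Compare {W-α, W-β, W-δ}: shipping cost 128 + fixed 75 = 203.
All other subsets cost ≥ 192. Minimum total cost: 172.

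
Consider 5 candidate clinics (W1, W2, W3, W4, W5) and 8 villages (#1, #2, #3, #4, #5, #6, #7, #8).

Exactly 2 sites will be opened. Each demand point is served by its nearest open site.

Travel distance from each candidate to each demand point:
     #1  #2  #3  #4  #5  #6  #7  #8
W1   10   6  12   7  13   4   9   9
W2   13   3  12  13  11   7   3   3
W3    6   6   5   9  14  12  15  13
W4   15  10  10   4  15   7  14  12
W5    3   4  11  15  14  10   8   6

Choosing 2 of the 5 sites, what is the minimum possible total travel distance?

47

Open {W2, W3}.
  #1→W3 6, #2→W2 3, #3→W3 5, #4→W3 9, #5→W2 11, #6→W2 7, #7→W2 3, #8→W2 3  ⇒ total 47.
Compare {W1, W2}: total 53.
Compare {W2, W4}: total 54.
No size-2 selection does better; minimum is 47.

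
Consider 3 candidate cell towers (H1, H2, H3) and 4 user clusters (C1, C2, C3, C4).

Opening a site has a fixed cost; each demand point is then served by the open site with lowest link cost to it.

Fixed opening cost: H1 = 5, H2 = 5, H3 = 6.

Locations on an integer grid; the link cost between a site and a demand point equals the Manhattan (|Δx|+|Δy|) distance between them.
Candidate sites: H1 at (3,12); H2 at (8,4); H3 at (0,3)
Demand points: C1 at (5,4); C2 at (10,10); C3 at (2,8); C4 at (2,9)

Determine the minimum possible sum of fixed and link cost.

Open {H1, H2}: assign each demand point to its cheapest open site.
  C1→H2 3, C2→H2 8, C3→H1 5, C4→H1 4
  link cost 20, fixed 10 → total 30.
Compare {H1}: link cost 28 + fixed 5 = 33.
Compare {H1, H3}: link cost 24 + fixed 11 = 35.
Compare {H1, H2, H3}: link cost 20 + fixed 16 = 36.
All other subsets cost ≥ 33. Minimum total cost: 30.

30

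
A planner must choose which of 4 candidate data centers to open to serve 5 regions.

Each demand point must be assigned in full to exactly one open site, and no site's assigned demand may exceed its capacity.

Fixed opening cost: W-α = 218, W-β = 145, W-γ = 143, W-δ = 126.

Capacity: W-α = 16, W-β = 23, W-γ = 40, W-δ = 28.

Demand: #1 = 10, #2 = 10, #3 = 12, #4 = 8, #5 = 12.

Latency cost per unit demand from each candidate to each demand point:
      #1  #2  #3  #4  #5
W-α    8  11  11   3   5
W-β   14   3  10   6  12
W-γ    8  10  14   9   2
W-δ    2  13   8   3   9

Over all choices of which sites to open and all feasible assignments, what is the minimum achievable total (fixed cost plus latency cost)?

581

Open {W-γ, W-δ}; cheapest assignment that respects the capacities:
  W-γ (cap 40, load 30): #2, #4, #5 — cost 10×10 + 8×9 + 12×2 = 196
  W-δ (cap 28, load 22): #1, #3 — cost 10×2 + 12×8 = 116
  Shipping 312, fixed 269 → total 581.
  Any other capacity-feasible assignment to {W-γ, W-δ} ships for at least 312.
Compare {W-β, W-γ}: its best feasible assignment gives total 614.
Compare {W-β, W-γ, W-δ}: its best feasible assignment gives total 632.
Every other set of open sites that can feasibly serve all demand totals ≥ 614 even under its best assignment. Minimum: 581.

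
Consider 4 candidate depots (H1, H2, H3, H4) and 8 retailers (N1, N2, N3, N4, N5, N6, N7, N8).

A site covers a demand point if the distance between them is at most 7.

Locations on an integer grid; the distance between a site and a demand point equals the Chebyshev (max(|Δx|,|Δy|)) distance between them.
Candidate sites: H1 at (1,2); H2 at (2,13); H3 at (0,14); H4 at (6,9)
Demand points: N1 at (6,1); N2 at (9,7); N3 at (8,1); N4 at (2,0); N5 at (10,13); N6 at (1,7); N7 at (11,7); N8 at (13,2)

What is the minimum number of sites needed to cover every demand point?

2

Coverage sets (demand points within 7 of each site):
  H1: {N1, N3, N4, N6}
  H2: {N2, N6}
  H3: {N6}
  H4: {N2, N5, N6, N7, N8}
No single site covers all 8 demand points.
But {H1, H4} covers everything, so the minimum is 2.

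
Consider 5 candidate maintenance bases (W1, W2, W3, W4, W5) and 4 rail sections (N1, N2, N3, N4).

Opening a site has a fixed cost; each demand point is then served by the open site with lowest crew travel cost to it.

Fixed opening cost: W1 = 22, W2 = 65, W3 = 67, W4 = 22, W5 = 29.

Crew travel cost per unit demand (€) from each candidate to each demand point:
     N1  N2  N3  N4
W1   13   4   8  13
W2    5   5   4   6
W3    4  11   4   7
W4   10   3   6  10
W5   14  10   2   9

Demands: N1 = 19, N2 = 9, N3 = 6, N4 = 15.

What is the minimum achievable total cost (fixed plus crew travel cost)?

Open {W2}: assign each demand point to its cheapest open site.
  N1→W2 19×5=95, N2→W2 9×5=45, N3→W2 6×4=24, N4→W2 15×6=90
  crew travel cost 254, fixed 65 → total 319.
Compare {W3, W4}: crew travel cost 232 + fixed 89 = 321.
Compare {W2, W4}: crew travel cost 236 + fixed 87 = 323.
Compare {W1, W3}: crew travel cost 241 + fixed 89 = 330.
All other subsets cost ≥ 321. Minimum total cost: 319.

319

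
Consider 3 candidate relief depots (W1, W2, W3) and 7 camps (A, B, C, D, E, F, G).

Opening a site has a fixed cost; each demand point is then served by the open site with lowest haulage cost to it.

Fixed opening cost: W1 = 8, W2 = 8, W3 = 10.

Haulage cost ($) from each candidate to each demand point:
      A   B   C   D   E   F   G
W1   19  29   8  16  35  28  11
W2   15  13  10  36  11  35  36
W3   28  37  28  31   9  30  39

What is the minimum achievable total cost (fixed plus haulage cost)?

118

Open {W1, W2}: assign each demand point to its cheapest open site.
  A→W2 15, B→W2 13, C→W1 8, D→W1 16, E→W2 11, F→W1 28, G→W1 11
  haulage cost 102, fixed 16 → total 118.
Compare {W1, W2, W3}: haulage cost 100 + fixed 26 = 126.
Compare {W1, W3}: haulage cost 120 + fixed 18 = 138.
Compare {W1}: haulage cost 146 + fixed 8 = 154.
All other subsets cost ≥ 126. Minimum total cost: 118.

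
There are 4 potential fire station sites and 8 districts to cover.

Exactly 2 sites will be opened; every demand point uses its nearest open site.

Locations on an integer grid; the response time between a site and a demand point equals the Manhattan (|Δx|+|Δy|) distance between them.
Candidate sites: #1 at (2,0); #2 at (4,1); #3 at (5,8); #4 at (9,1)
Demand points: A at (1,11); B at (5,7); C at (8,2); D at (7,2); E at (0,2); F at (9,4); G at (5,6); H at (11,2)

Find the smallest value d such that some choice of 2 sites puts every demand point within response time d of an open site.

Open {#2, #3}.
  Farthest demand point is F at response time 8 (to #2); all others are ≤ 8.
With {#3, #4} the worst case is 10.
With {#1, #3} the worst case is 11.
No size-2 selection achieves below 8.

8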